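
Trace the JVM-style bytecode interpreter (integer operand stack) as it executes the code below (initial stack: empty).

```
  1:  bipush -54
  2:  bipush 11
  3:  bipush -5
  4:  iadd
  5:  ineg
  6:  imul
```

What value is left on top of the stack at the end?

bipush -54 → [-54]
bipush 11  → [-54, 11]
bipush -5  → [-54, 11, -5]
iadd       → [-54, 6]
ineg       → [-54, -6]
imul       → [324]

324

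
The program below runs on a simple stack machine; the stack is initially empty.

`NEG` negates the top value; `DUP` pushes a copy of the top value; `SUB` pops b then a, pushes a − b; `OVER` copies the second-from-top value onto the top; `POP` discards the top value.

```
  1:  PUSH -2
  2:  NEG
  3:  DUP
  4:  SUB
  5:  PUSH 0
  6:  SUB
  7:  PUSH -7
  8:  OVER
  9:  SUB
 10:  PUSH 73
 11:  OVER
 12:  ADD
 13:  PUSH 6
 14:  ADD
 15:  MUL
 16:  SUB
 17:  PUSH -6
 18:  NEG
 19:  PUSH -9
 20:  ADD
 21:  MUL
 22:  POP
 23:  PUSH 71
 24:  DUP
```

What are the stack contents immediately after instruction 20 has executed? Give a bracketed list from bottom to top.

PUSH -2  -2
NEG      2
DUP      2 2
SUB      0
PUSH 0   0 0
SUB      0
PUSH -7  0 -7
OVER     0 -7 0
SUB      0 -7
PUSH 73  0 -7 73
OVER     0 -7 73 -7
ADD      0 -7 66
PUSH 6   0 -7 66 6
ADD      0 -7 72
MUL      0 -504
SUB      504
PUSH -6  504 -6
NEG      504 6
PUSH -9  504 6 -9
ADD      504 -3

[504, -3]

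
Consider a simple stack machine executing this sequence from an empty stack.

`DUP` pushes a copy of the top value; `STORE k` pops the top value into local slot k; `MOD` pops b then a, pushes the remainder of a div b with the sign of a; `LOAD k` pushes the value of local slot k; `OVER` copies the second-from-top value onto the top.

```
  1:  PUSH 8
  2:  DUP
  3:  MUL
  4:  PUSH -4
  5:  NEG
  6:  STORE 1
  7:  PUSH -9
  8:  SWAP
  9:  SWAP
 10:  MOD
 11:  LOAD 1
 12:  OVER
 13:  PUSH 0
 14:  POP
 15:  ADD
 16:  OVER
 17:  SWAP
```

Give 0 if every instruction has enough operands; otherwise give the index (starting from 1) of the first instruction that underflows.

0

PUSH 8   [8]
DUP      [8, 8]
MUL      [64]
PUSH -4  [64, -4]
NEG      [64, 4]
STORE 1  [64]
PUSH -9  [64, -9]
SWAP     [-9, 64]
SWAP     [64, -9]
MOD      [1]
LOAD 1   [1, 4]
OVER     [1, 4, 1]
PUSH 0   [1, 4, 1, 0]
POP      [1, 4, 1]
ADD      [1, 5]
OVER     [1, 5, 1]
SWAP     [1, 1, 5]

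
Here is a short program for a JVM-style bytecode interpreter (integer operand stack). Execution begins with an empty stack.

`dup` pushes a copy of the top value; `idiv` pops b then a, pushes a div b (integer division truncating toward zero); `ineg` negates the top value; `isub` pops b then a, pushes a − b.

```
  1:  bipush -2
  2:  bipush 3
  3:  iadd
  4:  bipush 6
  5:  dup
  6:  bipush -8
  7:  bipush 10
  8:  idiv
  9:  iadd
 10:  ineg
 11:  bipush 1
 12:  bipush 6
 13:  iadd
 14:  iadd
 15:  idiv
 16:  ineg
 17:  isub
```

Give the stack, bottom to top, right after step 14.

bipush -2 -> -2
bipush 3  -> -2 3
iadd      -> 1
bipush 6  -> 1 6
dup       -> 1 6 6
bipush -8 -> 1 6 6 -8
bipush 10 -> 1 6 6 -8 10
idiv      -> 1 6 6 0
iadd      -> 1 6 6
ineg      -> 1 6 -6
bipush 1  -> 1 6 -6 1
bipush 6  -> 1 6 -6 1 6
iadd      -> 1 6 -6 7
iadd      -> 1 6 1

[1, 6, 1]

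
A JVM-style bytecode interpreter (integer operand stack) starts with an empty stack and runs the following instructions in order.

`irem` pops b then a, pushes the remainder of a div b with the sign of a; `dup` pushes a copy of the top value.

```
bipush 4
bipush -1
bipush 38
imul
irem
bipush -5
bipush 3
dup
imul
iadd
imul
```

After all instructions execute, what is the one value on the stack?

bipush 4  : 4
bipush -1 : 4 -1
bipush 38 : 4 -1 38
imul      : 4 -38
irem      : 4
bipush -5 : 4 -5
bipush 3  : 4 -5 3
dup       : 4 -5 3 3
imul      : 4 -5 9
iadd      : 4 4
imul      : 16

16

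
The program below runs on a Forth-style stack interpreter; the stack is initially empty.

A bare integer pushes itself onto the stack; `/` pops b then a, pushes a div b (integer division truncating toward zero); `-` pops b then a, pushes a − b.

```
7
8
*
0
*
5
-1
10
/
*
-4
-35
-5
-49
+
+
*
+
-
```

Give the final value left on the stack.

-356

7    7
8    7 8
*    56
0    56 0
*    0
5    0 5
-1   0 5 -1
10   0 5 -1 10
/    0 5 0
*    0 0
-4   0 0 -4
-35  0 0 -4 -35
-5   0 0 -4 -35 -5
-49  0 0 -4 -35 -5 -49
+    0 0 -4 -35 -54
+    0 0 -4 -89
*    0 0 356
+    0 356
-    -356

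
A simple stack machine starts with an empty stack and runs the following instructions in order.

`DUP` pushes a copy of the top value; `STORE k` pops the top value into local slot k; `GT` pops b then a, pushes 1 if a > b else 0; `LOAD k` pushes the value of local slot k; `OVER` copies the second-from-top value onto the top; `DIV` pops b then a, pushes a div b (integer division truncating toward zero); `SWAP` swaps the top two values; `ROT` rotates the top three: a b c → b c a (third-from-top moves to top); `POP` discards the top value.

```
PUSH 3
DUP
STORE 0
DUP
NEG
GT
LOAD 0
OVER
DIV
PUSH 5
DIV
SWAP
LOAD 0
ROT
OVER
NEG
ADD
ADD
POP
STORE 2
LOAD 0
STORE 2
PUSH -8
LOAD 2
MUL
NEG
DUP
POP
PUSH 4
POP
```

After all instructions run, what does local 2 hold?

3

PUSH 3  → [3]
DUP     → [3, 3]
STORE 0 → [3]
DUP     → [3, 3]
NEG     → [3, -3]
GT      → [1]
LOAD 0  → [1, 3]
OVER    → [1, 3, 1]
DIV     → [1, 3]
PUSH 5  → [1, 3, 5]
DIV     → [1, 0]
SWAP    → [0, 1]
LOAD 0  → [0, 1, 3]
ROT     → [1, 3, 0]
OVER    → [1, 3, 0, 3]
NEG     → [1, 3, 0, -3]
ADD     → [1, 3, -3]
ADD     → [1, 0]
POP     → [1]
STORE 2 → []
LOAD 0  → [3]
STORE 2 → []
PUSH -8 → [-8]
LOAD 2  → [-8, 3]
MUL     → [-24]
NEG     → [24]
DUP     → [24, 24]
POP     → [24]
PUSH 4  → [24, 4]
POP     → [24]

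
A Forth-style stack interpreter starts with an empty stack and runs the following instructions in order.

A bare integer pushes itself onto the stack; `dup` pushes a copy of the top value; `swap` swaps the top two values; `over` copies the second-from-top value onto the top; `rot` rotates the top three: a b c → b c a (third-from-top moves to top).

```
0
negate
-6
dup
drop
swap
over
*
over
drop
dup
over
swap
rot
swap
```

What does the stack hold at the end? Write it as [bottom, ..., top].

0      → [0]
negate → [0]
-6     → [0, -6]
dup    → [0, -6, -6]
drop   → [0, -6]
swap   → [-6, 0]
over   → [-6, 0, -6]
*      → [-6, 0]
over   → [-6, 0, -6]
drop   → [-6, 0]
dup    → [-6, 0, 0]
over   → [-6, 0, 0, 0]
swap   → [-6, 0, 0, 0]
rot    → [-6, 0, 0, 0]
swap   → [-6, 0, 0, 0]

[-6, 0, 0, 0]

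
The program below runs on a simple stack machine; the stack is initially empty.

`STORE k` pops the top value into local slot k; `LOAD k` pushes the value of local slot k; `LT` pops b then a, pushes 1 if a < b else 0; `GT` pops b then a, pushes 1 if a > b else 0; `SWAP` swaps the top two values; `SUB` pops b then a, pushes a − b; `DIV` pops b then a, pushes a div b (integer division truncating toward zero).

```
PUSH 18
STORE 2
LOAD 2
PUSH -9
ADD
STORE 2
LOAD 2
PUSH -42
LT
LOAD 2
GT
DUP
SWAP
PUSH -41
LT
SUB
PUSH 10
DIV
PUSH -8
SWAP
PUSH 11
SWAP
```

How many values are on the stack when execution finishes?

PUSH 18  : [18]
STORE 2  : []
LOAD 2   : [18]
PUSH -9  : [18, -9]
ADD      : [9]
STORE 2  : []
LOAD 2   : [9]
PUSH -42 : [9, -42]
LT       : [0]
LOAD 2   : [0, 9]
GT       : [0]
DUP      : [0, 0]
SWAP     : [0, 0]
PUSH -41 : [0, 0, -41]
LT       : [0, 0]
SUB      : [0]
PUSH 10  : [0, 10]
DIV      : [0]
PUSH -8  : [0, -8]
SWAP     : [-8, 0]
PUSH 11  : [-8, 0, 11]
SWAP     : [-8, 11, 0]

3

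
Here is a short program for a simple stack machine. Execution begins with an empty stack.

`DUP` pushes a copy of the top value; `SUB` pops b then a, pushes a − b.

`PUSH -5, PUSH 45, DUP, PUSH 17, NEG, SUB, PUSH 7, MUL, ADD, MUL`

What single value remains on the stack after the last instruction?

-2395

PUSH -5 : [-5]
PUSH 45 : [-5, 45]
DUP     : [-5, 45, 45]
PUSH 17 : [-5, 45, 45, 17]
NEG     : [-5, 45, 45, -17]
SUB     : [-5, 45, 62]
PUSH 7  : [-5, 45, 62, 7]
MUL     : [-5, 45, 434]
ADD     : [-5, 479]
MUL     : [-2395]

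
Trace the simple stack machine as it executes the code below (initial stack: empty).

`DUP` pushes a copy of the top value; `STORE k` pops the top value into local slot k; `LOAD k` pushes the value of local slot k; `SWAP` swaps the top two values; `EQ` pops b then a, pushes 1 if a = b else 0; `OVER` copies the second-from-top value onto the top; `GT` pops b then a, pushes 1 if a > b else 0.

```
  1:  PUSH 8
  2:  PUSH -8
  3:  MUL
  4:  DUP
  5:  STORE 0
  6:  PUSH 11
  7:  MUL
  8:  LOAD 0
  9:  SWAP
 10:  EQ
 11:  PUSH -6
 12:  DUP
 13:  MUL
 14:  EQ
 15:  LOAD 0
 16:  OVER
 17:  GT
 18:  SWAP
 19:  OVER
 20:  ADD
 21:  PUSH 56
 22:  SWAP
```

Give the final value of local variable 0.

-64

PUSH 8   [8]
PUSH -8  [8, -8]
MUL      [-64]
DUP      [-64, -64]
STORE 0  [-64]
PUSH 11  [-64, 11]
MUL      [-704]
LOAD 0   [-704, -64]
SWAP     [-64, -704]
EQ       [0]
PUSH -6  [0, -6]
DUP      [0, -6, -6]
MUL      [0, 36]
EQ       [0]
LOAD 0   [0, -64]
OVER     [0, -64, 0]
GT       [0, 0]
SWAP     [0, 0]
OVER     [0, 0, 0]
ADD      [0, 0]
PUSH 56  [0, 0, 56]
SWAP     [0, 56, 0]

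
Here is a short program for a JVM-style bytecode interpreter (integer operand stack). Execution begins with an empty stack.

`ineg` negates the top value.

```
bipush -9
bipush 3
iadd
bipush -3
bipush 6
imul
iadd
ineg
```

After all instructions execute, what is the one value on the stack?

bipush -9 → [-9]
bipush 3  → [-9, 3]
iadd      → [-6]
bipush -3 → [-6, -3]
bipush 6  → [-6, -3, 6]
imul      → [-6, -18]
iadd      → [-24]
ineg      → [24]

24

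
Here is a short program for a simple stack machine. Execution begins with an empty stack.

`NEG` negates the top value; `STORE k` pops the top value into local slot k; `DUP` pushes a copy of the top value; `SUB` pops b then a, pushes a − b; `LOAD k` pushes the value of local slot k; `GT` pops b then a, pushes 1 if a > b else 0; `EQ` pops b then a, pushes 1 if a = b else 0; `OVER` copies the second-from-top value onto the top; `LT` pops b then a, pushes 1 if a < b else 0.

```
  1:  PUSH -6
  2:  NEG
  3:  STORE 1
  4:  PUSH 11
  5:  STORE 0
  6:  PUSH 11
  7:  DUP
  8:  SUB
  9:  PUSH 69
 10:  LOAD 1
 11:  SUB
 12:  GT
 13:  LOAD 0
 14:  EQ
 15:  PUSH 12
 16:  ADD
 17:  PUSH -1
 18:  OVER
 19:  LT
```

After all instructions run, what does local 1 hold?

PUSH -6  -6
NEG      6
STORE 1  (empty)
PUSH 11  11
STORE 0  (empty)
PUSH 11  11
DUP      11 11
SUB      0
PUSH 69  0 69
LOAD 1   0 69 6
SUB      0 63
GT       0
LOAD 0   0 11
EQ       0
PUSH 12  0 12
ADD      12
PUSH -1  12 -1
OVER     12 -1 12
LT       12 1

6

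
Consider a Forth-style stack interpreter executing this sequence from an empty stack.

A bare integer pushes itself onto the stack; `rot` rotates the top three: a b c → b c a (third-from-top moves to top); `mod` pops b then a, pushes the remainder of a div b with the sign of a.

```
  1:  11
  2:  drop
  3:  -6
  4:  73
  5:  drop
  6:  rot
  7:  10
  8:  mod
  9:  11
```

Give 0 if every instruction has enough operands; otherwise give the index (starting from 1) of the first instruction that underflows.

6

11    11
drop  (empty)
-6    -6
73    -6 73
drop  -6
rot  — needs 3 operands, stack has 1 → underflow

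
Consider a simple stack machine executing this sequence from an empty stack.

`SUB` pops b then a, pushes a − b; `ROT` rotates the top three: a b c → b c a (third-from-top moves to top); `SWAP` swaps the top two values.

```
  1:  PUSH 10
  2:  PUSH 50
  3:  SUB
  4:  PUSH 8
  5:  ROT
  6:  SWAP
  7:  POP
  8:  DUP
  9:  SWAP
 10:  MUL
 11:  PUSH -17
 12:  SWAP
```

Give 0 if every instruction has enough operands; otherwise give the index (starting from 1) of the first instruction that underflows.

5

PUSH 10  10
PUSH 50  10 50
SUB      -40
PUSH 8   -40 8
ROT  — needs 3 operands, stack has 2 → underflow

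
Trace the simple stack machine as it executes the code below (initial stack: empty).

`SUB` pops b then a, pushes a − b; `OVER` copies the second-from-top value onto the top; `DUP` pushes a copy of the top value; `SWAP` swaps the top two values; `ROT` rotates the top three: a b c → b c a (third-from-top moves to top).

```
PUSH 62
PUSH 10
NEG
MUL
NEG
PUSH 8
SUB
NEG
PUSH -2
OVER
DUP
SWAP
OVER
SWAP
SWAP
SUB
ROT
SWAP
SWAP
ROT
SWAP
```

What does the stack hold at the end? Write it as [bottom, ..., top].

[-612, 0, -612, -2]

PUSH 62 : [62]
PUSH 10 : [62, 10]
NEG     : [62, -10]
MUL     : [-620]
NEG     : [620]
PUSH 8  : [620, 8]
SUB     : [612]
NEG     : [-612]
PUSH -2 : [-612, -2]
OVER    : [-612, -2, -612]
DUP     : [-612, -2, -612, -612]
SWAP    : [-612, -2, -612, -612]
OVER    : [-612, -2, -612, -612, -612]
SWAP    : [-612, -2, -612, -612, -612]
SWAP    : [-612, -2, -612, -612, -612]
SUB     : [-612, -2, -612, 0]
ROT     : [-612, -612, 0, -2]
SWAP    : [-612, -612, -2, 0]
SWAP    : [-612, -612, 0, -2]
ROT     : [-612, 0, -2, -612]
SWAP    : [-612, 0, -612, -2]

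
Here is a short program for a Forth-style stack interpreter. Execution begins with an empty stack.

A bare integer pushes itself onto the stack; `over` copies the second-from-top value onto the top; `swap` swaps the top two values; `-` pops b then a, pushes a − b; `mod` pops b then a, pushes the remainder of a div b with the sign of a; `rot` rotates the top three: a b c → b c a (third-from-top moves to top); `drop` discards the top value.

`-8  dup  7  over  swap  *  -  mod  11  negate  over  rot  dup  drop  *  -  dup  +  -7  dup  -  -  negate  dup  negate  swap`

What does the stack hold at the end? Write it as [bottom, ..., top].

-8     → -8
dup    → -8 -8
7      → -8 -8 7
over   → -8 -8 7 -8
swap   → -8 -8 -8 7
*      → -8 -8 -56
-      → -8 48
mod    → -8
11     → -8 11
negate → -8 -11
over   → -8 -11 -8
rot    → -11 -8 -8
dup    → -11 -8 -8 -8
drop   → -11 -8 -8
*      → -11 64
-      → -75
dup    → -75 -75
+      → -150
-7     → -150 -7
dup    → -150 -7 -7
-      → -150 0
-      → -150
negate → 150
dup    → 150 150
negate → 150 -150
swap   → -150 150

[-150, 150]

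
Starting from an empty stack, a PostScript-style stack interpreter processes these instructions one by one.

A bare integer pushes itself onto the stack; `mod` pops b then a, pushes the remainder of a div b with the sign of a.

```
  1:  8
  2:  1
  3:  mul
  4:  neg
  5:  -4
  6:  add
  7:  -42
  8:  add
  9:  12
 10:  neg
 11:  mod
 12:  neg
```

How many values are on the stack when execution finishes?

1

8   → 8
1   → 8 1
mul → 8
neg → -8
-4  → -8 -4
add → -12
-42 → -12 -42
add → -54
12  → -54 12
neg → -54 -12
mod → -6
neg → 6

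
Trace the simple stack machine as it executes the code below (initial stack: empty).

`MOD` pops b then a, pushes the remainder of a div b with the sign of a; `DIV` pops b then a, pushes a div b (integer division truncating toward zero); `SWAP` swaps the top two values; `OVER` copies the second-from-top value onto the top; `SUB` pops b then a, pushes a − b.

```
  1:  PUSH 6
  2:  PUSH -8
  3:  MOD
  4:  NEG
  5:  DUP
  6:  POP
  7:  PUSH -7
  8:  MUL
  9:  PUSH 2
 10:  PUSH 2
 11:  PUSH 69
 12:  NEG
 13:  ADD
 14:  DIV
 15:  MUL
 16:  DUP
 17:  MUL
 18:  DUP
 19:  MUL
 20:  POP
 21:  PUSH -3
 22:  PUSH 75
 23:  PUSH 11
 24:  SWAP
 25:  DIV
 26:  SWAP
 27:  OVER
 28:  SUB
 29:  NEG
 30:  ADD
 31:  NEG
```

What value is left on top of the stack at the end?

PUSH 6  : [6]
PUSH -8 : [6, -8]
MOD     : [6]
NEG     : [-6]
DUP     : [-6, -6]
POP     : [-6]
PUSH -7 : [-6, -7]
MUL     : [42]
PUSH 2  : [42, 2]
PUSH 2  : [42, 2, 2]
PUSH 69 : [42, 2, 2, 69]
NEG     : [42, 2, 2, -69]
ADD     : [42, 2, -67]
DIV     : [42, 0]
MUL     : [0]
DUP     : [0, 0]
MUL     : [0]
DUP     : [0, 0]
MUL     : [0]
POP     : []
PUSH -3 : [-3]
PUSH 75 : [-3, 75]
PUSH 11 : [-3, 75, 11]
SWAP    : [-3, 11, 75]
DIV     : [-3, 0]
SWAP    : [0, -3]
OVER    : [0, -3, 0]
SUB     : [0, -3]
NEG     : [0, 3]
ADD     : [3]
NEG     : [-3]

-3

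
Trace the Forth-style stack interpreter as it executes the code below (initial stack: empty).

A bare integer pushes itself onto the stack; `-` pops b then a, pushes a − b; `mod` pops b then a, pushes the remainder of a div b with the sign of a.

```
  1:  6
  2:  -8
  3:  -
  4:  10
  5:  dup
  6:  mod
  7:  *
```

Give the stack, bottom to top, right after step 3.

[14]

6  -> 6
-8 -> 6 -8
-  -> 14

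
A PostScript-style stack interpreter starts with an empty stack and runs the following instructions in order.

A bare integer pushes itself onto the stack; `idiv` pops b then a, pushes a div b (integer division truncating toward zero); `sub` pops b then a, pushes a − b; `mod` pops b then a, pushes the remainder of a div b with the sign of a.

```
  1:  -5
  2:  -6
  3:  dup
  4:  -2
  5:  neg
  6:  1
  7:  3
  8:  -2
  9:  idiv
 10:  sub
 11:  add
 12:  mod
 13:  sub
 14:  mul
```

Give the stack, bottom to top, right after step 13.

-5   -> -5
-6   -> -5 -6
dup  -> -5 -6 -6
-2   -> -5 -6 -6 -2
neg  -> -5 -6 -6 2
1    -> -5 -6 -6 2 1
3    -> -5 -6 -6 2 1 3
-2   -> -5 -6 -6 2 1 3 -2
idiv -> -5 -6 -6 2 1 -1
sub  -> -5 -6 -6 2 2
add  -> -5 -6 -6 4
mod  -> -5 -6 -2
sub  -> -5 -4

[-5, -4]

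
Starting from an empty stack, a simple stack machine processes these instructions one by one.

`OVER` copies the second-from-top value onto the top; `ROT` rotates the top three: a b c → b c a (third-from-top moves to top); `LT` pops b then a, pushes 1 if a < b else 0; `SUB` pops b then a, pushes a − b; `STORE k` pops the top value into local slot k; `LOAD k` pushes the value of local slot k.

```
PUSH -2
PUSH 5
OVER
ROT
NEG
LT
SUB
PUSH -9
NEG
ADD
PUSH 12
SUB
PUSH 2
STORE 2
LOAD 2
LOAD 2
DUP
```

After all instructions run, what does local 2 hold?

2

PUSH -2 → -2
PUSH 5  → -2 5
OVER    → -2 5 -2
ROT     → 5 -2 -2
NEG     → 5 -2 2
LT      → 5 1
SUB     → 4
PUSH -9 → 4 -9
NEG     → 4 9
ADD     → 13
PUSH 12 → 13 12
SUB     → 1
PUSH 2  → 1 2
STORE 2 → 1
LOAD 2  → 1 2
LOAD 2  → 1 2 2
DUP     → 1 2 2 2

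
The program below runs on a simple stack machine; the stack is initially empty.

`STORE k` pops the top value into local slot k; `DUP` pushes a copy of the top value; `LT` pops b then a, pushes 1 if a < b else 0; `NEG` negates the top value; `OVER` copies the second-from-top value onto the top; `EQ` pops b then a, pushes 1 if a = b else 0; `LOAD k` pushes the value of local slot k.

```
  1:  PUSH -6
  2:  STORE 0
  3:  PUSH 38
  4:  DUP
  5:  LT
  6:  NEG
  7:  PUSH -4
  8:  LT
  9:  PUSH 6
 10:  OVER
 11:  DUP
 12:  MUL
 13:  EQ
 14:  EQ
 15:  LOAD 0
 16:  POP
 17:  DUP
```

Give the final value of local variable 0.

-6

PUSH -6 → -6
STORE 0 → (empty)
PUSH 38 → 38
DUP     → 38 38
LT      → 0
NEG     → 0
PUSH -4 → 0 -4
LT      → 0
PUSH 6  → 0 6
OVER    → 0 6 0
DUP     → 0 6 0 0
MUL     → 0 6 0
EQ      → 0 0
EQ      → 1
LOAD 0  → 1 -6
POP     → 1
DUP     → 1 1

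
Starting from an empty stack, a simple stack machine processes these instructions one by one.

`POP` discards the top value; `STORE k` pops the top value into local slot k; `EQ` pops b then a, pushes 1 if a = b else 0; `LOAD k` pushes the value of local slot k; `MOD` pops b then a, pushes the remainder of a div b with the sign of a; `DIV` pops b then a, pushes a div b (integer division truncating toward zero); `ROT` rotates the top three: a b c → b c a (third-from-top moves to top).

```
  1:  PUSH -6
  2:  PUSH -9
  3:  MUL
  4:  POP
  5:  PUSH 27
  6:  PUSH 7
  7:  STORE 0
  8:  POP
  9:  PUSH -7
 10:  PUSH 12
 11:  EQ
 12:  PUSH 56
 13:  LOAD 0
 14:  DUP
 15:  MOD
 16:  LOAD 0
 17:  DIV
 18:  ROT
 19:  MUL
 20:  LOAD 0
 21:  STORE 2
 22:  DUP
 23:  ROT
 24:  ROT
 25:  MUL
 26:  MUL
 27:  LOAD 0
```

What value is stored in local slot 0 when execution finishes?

7

PUSH -6  [-6]
PUSH -9  [-6, -9]
MUL      [54]
POP      []
PUSH 27  [27]
PUSH 7   [27, 7]
STORE 0  [27]
POP      []
PUSH -7  [-7]
PUSH 12  [-7, 12]
EQ       [0]
PUSH 56  [0, 56]
LOAD 0   [0, 56, 7]
DUP      [0, 56, 7, 7]
MOD      [0, 56, 0]
LOAD 0   [0, 56, 0, 7]
DIV      [0, 56, 0]
ROT      [56, 0, 0]
MUL      [56, 0]
LOAD 0   [56, 0, 7]
STORE 2  [56, 0]
DUP      [56, 0, 0]
ROT      [0, 0, 56]
ROT      [0, 56, 0]
MUL      [0, 0]
MUL      [0]
LOAD 0   [0, 7]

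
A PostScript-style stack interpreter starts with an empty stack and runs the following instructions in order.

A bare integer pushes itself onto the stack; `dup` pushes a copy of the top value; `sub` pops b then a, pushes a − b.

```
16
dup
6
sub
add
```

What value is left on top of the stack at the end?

16  → 16
dup → 16 16
6   → 16 16 6
sub → 16 10
add → 26

26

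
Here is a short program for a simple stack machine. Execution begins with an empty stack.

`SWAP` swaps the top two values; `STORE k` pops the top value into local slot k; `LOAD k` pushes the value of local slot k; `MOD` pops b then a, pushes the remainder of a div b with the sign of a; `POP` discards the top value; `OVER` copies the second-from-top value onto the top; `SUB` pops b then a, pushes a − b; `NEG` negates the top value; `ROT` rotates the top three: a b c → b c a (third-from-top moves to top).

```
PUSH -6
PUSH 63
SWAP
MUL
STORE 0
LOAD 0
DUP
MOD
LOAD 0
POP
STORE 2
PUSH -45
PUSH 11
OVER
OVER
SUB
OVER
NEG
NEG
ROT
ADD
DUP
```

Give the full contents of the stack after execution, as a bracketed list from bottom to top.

[-45, -56, 22, 22]

PUSH -6  -> [-6]
PUSH 63  -> [-6, 63]
SWAP     -> [63, -6]
MUL      -> [-378]
STORE 0  -> []
LOAD 0   -> [-378]
DUP      -> [-378, -378]
MOD      -> [0]
LOAD 0   -> [0, -378]
POP      -> [0]
STORE 2  -> []
PUSH -45 -> [-45]
PUSH 11  -> [-45, 11]
OVER     -> [-45, 11, -45]
OVER     -> [-45, 11, -45, 11]
SUB      -> [-45, 11, -56]
OVER     -> [-45, 11, -56, 11]
NEG      -> [-45, 11, -56, -11]
NEG      -> [-45, 11, -56, 11]
ROT      -> [-45, -56, 11, 11]
ADD      -> [-45, -56, 22]
DUP      -> [-45, -56, 22, 22]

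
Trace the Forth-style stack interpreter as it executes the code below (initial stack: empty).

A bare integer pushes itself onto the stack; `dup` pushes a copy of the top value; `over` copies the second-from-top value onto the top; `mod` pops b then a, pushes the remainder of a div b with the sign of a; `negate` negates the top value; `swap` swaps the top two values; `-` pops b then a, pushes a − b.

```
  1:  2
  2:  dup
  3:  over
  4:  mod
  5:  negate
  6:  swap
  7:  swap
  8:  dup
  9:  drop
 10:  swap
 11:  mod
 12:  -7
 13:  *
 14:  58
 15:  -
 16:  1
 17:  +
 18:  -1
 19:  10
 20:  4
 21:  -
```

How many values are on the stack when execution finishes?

2      -> [2]
dup    -> [2, 2]
over   -> [2, 2, 2]
mod    -> [2, 0]
negate -> [2, 0]
swap   -> [0, 2]
swap   -> [2, 0]
dup    -> [2, 0, 0]
drop   -> [2, 0]
swap   -> [0, 2]
mod    -> [0]
-7     -> [0, -7]
*      -> [0]
58     -> [0, 58]
-      -> [-58]
1      -> [-58, 1]
+      -> [-57]
-1     -> [-57, -1]
10     -> [-57, -1, 10]
4      -> [-57, -1, 10, 4]
-      -> [-57, -1, 6]

3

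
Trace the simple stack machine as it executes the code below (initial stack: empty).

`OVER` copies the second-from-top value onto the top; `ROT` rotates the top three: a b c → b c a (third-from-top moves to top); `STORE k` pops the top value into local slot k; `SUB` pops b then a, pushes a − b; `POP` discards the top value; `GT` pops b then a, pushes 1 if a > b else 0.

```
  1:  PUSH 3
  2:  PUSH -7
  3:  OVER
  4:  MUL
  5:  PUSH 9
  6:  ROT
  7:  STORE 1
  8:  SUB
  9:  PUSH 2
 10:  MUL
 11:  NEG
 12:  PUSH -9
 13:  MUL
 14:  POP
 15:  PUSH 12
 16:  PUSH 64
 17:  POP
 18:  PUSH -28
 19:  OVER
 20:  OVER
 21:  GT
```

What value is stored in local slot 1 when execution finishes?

3

PUSH 3   : [3]
PUSH -7  : [3, -7]
OVER     : [3, -7, 3]
MUL      : [3, -21]
PUSH 9   : [3, -21, 9]
ROT      : [-21, 9, 3]
STORE 1  : [-21, 9]
SUB      : [-30]
PUSH 2   : [-30, 2]
MUL      : [-60]
NEG      : [60]
PUSH -9  : [60, -9]
MUL      : [-540]
POP      : []
PUSH 12  : [12]
PUSH 64  : [12, 64]
POP      : [12]
PUSH -28 : [12, -28]
OVER     : [12, -28, 12]
OVER     : [12, -28, 12, -28]
GT       : [12, -28, 1]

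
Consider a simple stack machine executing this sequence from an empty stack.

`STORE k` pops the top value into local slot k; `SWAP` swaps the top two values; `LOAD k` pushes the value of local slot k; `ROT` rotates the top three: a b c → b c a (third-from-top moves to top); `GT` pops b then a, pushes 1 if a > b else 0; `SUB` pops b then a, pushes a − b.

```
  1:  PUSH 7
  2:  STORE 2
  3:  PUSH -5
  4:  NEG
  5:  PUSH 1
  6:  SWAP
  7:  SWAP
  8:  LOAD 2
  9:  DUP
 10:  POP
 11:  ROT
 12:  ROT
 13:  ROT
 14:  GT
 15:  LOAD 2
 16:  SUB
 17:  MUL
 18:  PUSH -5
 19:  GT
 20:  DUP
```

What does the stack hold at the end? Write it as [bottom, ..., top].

[0, 0]

PUSH 7   7
STORE 2  (empty)
PUSH -5  -5
NEG      5
PUSH 1   5 1
SWAP     1 5
SWAP     5 1
LOAD 2   5 1 7
DUP      5 1 7 7
POP      5 1 7
ROT      1 7 5
ROT      7 5 1
ROT      5 1 7
GT       5 0
LOAD 2   5 0 7
SUB      5 -7
MUL      -35
PUSH -5  -35 -5
GT       0
DUP      0 0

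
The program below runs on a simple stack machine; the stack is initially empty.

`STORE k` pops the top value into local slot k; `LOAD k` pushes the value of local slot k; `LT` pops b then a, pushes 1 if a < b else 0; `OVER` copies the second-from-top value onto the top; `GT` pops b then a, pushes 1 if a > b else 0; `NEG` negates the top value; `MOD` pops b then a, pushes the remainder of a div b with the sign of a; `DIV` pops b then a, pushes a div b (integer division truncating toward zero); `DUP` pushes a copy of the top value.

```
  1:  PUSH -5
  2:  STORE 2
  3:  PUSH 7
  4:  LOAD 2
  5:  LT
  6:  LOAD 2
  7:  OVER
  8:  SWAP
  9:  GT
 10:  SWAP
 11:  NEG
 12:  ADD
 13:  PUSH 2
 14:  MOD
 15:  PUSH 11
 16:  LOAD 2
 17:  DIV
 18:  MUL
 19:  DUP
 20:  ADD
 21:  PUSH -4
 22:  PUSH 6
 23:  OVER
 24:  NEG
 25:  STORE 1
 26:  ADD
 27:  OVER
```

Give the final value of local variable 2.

PUSH -5 : [-5]
STORE 2 : []
PUSH 7  : [7]
LOAD 2  : [7, -5]
LT      : [0]
LOAD 2  : [0, -5]
OVER    : [0, -5, 0]
SWAP    : [0, 0, -5]
GT      : [0, 1]
SWAP    : [1, 0]
NEG     : [1, 0]
ADD     : [1]
PUSH 2  : [1, 2]
MOD     : [1]
PUSH 11 : [1, 11]
LOAD 2  : [1, 11, -5]
DIV     : [1, -2]
MUL     : [-2]
DUP     : [-2, -2]
ADD     : [-4]
PUSH -4 : [-4, -4]
PUSH 6  : [-4, -4, 6]
OVER    : [-4, -4, 6, -4]
NEG     : [-4, -4, 6, 4]
STORE 1 : [-4, -4, 6]
ADD     : [-4, 2]
OVER    : [-4, 2, -4]

-5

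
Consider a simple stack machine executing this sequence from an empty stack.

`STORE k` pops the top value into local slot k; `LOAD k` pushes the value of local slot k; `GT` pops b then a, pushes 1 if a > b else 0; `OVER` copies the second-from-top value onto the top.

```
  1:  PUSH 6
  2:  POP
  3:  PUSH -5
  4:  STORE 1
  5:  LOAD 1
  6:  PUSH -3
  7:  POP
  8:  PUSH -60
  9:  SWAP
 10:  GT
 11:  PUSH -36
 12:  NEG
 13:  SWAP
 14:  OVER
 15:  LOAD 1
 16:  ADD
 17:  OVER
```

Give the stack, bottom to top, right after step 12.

PUSH 6   → [6]
POP      → []
PUSH -5  → [-5]
STORE 1  → []
LOAD 1   → [-5]
PUSH -3  → [-5, -3]
POP      → [-5]
PUSH -60 → [-5, -60]
SWAP     → [-60, -5]
GT       → [0]
PUSH -36 → [0, -36]
NEG      → [0, 36]

[0, 36]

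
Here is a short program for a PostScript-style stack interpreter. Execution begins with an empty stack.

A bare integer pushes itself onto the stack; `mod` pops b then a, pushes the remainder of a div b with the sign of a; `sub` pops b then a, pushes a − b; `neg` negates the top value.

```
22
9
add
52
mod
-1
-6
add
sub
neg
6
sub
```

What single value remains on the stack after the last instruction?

22  → 22
9   → 22 9
add → 31
52  → 31 52
mod → 31
-1  → 31 -1
-6  → 31 -1 -6
add → 31 -7
sub → 38
neg → -38
6   → -38 6
sub → -44

-44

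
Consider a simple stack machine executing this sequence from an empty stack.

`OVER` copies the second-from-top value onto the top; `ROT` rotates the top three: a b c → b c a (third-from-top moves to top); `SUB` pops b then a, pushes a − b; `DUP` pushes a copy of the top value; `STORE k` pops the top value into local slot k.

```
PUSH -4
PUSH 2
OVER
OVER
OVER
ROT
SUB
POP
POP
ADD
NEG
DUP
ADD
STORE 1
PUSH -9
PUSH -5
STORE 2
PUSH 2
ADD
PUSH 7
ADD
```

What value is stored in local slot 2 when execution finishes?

PUSH -4 → [-4]
PUSH 2  → [-4, 2]
OVER    → [-4, 2, -4]
OVER    → [-4, 2, -4, 2]
OVER    → [-4, 2, -4, 2, -4]
ROT     → [-4, 2, 2, -4, -4]
SUB     → [-4, 2, 2, 0]
POP     → [-4, 2, 2]
POP     → [-4, 2]
ADD     → [-2]
NEG     → [2]
DUP     → [2, 2]
ADD     → [4]
STORE 1 → []
PUSH -9 → [-9]
PUSH -5 → [-9, -5]
STORE 2 → [-9]
PUSH 2  → [-9, 2]
ADD     → [-7]
PUSH 7  → [-7, 7]
ADD     → [0]

-5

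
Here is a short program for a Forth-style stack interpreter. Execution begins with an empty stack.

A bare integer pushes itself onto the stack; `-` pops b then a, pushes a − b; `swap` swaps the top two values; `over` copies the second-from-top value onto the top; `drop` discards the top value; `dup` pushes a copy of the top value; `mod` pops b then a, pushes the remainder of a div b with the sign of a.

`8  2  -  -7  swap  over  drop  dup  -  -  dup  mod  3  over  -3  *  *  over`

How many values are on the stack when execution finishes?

3

8    : [8]
2    : [8, 2]
-    : [6]
-7   : [6, -7]
swap : [-7, 6]
over : [-7, 6, -7]
drop : [-7, 6]
dup  : [-7, 6, 6]
-    : [-7, 0]
-    : [-7]
dup  : [-7, -7]
mod  : [0]
3    : [0, 3]
over : [0, 3, 0]
-3   : [0, 3, 0, -3]
*    : [0, 3, 0]
*    : [0, 0]
over : [0, 0, 0]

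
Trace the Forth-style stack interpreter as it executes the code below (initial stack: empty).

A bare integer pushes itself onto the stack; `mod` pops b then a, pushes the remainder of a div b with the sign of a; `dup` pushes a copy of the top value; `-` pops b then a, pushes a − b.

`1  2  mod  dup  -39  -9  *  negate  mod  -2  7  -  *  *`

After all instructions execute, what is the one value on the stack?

1      : [1]
2      : [1, 2]
mod    : [1]
dup    : [1, 1]
-39    : [1, 1, -39]
-9     : [1, 1, -39, -9]
*      : [1, 1, 351]
negate : [1, 1, -351]
mod    : [1, 1]
-2     : [1, 1, -2]
7      : [1, 1, -2, 7]
-      : [1, 1, -9]
*      : [1, -9]
*      : [-9]

-9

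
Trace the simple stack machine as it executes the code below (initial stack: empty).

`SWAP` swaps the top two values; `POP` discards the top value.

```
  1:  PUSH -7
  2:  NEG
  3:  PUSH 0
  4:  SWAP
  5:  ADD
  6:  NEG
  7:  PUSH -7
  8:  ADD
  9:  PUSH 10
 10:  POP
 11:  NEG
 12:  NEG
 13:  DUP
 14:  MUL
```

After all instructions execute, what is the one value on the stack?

196

PUSH -7 -> [-7]
NEG     -> [7]
PUSH 0  -> [7, 0]
SWAP    -> [0, 7]
ADD     -> [7]
NEG     -> [-7]
PUSH -7 -> [-7, -7]
ADD     -> [-14]
PUSH 10 -> [-14, 10]
POP     -> [-14]
NEG     -> [14]
NEG     -> [-14]
DUP     -> [-14, -14]
MUL     -> [196]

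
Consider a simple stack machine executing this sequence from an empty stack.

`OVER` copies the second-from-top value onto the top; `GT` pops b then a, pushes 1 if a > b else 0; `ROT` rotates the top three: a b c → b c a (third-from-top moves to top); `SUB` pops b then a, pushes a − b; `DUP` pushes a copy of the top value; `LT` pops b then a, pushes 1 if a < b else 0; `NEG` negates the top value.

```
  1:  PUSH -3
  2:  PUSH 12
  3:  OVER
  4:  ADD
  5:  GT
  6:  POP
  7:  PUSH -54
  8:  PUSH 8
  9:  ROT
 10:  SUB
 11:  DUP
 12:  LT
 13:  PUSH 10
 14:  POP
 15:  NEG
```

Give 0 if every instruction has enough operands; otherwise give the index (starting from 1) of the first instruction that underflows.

9

PUSH -3  → -3
PUSH 12  → -3 12
OVER     → -3 12 -3
ADD      → -3 9
GT       → 0
POP      → (empty)
PUSH -54 → -54
PUSH 8   → -54 8
ROT  — needs 3 operands, stack has 2 → underflow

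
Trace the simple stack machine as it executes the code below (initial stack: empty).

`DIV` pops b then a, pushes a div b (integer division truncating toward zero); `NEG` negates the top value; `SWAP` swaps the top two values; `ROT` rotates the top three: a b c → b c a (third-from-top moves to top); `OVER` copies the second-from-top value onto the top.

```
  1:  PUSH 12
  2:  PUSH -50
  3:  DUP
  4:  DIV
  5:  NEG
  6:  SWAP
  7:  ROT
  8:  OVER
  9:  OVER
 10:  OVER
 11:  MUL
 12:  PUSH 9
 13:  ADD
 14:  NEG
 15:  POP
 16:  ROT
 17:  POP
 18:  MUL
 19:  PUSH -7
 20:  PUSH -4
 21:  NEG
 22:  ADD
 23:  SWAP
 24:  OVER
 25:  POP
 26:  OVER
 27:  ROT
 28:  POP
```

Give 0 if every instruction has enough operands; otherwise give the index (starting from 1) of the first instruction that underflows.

PUSH 12  : 12
PUSH -50 : 12 -50
DUP      : 12 -50 -50
DIV      : 12 1
NEG      : 12 -1
SWAP     : -1 12
ROT  — needs 3 operands, stack has 2 → underflow

7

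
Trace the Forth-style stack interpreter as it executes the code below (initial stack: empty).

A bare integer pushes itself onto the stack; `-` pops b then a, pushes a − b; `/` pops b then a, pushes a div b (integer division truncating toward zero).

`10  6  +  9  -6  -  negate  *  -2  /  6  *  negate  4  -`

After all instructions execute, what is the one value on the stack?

-724

10     : [10]
6      : [10, 6]
+      : [16]
9      : [16, 9]
-6     : [16, 9, -6]
-      : [16, 15]
negate : [16, -15]
*      : [-240]
-2     : [-240, -2]
/      : [120]
6      : [120, 6]
*      : [720]
negate : [-720]
4      : [-720, 4]
-      : [-724]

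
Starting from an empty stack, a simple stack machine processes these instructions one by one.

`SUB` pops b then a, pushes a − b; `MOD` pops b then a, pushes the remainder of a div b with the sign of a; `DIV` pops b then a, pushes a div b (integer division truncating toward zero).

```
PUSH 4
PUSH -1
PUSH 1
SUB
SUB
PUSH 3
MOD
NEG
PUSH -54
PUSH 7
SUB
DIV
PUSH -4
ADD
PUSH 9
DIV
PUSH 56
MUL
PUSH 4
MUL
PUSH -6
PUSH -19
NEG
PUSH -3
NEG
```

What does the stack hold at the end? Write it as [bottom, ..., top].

[0, -6, 19, 3]

PUSH 4   -> [4]
PUSH -1  -> [4, -1]
PUSH 1   -> [4, -1, 1]
SUB      -> [4, -2]
SUB      -> [6]
PUSH 3   -> [6, 3]
MOD      -> [0]
NEG      -> [0]
PUSH -54 -> [0, -54]
PUSH 7   -> [0, -54, 7]
SUB      -> [0, -61]
DIV      -> [0]
PUSH -4  -> [0, -4]
ADD      -> [-4]
PUSH 9   -> [-4, 9]
DIV      -> [0]
PUSH 56  -> [0, 56]
MUL      -> [0]
PUSH 4   -> [0, 4]
MUL      -> [0]
PUSH -6  -> [0, -6]
PUSH -19 -> [0, -6, -19]
NEG      -> [0, -6, 19]
PUSH -3  -> [0, -6, 19, -3]
NEG      -> [0, -6, 19, 3]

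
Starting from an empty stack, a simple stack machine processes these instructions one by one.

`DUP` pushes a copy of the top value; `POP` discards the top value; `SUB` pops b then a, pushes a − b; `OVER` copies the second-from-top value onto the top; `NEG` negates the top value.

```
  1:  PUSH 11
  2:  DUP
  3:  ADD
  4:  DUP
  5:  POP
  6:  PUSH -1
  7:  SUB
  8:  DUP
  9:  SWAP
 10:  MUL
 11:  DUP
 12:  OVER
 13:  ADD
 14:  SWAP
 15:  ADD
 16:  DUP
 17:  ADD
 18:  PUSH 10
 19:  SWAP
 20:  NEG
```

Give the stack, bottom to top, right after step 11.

PUSH 11 -> 11
DUP     -> 11 11
ADD     -> 22
DUP     -> 22 22
POP     -> 22
PUSH -1 -> 22 -1
SUB     -> 23
DUP     -> 23 23
SWAP    -> 23 23
MUL     -> 529
DUP     -> 529 529

[529, 529]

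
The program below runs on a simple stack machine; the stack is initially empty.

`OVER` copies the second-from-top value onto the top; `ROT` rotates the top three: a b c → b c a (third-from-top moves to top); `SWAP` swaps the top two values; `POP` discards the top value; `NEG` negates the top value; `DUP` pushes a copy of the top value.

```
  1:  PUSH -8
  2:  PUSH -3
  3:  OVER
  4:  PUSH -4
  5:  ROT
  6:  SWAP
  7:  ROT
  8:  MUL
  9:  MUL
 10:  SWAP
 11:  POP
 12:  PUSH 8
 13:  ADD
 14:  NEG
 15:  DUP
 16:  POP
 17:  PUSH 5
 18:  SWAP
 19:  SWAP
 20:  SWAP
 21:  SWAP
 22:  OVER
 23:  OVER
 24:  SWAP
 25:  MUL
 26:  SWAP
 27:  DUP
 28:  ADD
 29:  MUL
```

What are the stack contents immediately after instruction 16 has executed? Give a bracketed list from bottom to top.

[88]

PUSH -8  [-8]
PUSH -3  [-8, -3]
OVER     [-8, -3, -8]
PUSH -4  [-8, -3, -8, -4]
ROT      [-8, -8, -4, -3]
SWAP     [-8, -8, -3, -4]
ROT      [-8, -3, -4, -8]
MUL      [-8, -3, 32]
MUL      [-8, -96]
SWAP     [-96, -8]
POP      [-96]
PUSH 8   [-96, 8]
ADD      [-88]
NEG      [88]
DUP      [88, 88]
POP      [88]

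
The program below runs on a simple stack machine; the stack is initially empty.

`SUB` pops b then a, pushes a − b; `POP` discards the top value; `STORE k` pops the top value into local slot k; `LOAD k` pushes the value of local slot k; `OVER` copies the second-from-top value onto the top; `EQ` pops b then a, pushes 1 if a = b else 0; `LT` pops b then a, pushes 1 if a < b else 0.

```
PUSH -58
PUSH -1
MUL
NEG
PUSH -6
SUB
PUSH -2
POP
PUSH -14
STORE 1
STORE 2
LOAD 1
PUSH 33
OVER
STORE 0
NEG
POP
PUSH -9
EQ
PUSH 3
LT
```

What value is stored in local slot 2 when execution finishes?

PUSH -58 -> [-58]
PUSH -1  -> [-58, -1]
MUL      -> [58]
NEG      -> [-58]
PUSH -6  -> [-58, -6]
SUB      -> [-52]
PUSH -2  -> [-52, -2]
POP      -> [-52]
PUSH -14 -> [-52, -14]
STORE 1  -> [-52]
STORE 2  -> []
LOAD 1   -> [-14]
PUSH 33  -> [-14, 33]
OVER     -> [-14, 33, -14]
STORE 0  -> [-14, 33]
NEG      -> [-14, -33]
POP      -> [-14]
PUSH -9  -> [-14, -9]
EQ       -> [0]
PUSH 3   -> [0, 3]
LT       -> [1]

-52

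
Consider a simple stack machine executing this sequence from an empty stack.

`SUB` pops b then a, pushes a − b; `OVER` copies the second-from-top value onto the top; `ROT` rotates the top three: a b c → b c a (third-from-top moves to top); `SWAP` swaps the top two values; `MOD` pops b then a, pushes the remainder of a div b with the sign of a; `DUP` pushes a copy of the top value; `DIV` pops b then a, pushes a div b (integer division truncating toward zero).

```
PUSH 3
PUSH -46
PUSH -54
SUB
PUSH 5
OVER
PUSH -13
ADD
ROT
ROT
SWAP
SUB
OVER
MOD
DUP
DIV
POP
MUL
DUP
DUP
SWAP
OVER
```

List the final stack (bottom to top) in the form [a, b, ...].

PUSH 3   -> [3]
PUSH -46 -> [3, -46]
PUSH -54 -> [3, -46, -54]
SUB      -> [3, 8]
PUSH 5   -> [3, 8, 5]
OVER     -> [3, 8, 5, 8]
PUSH -13 -> [3, 8, 5, 8, -13]
ADD      -> [3, 8, 5, -5]
ROT      -> [3, 5, -5, 8]
ROT      -> [3, -5, 8, 5]
SWAP     -> [3, -5, 5, 8]
SUB      -> [3, -5, -3]
OVER     -> [3, -5, -3, -5]
MOD      -> [3, -5, -3]
DUP      -> [3, -5, -3, -3]
DIV      -> [3, -5, 1]
POP      -> [3, -5]
MUL      -> [-15]
DUP      -> [-15, -15]
DUP      -> [-15, -15, -15]
SWAP     -> [-15, -15, -15]
OVER     -> [-15, -15, -15, -15]

[-15, -15, -15, -15]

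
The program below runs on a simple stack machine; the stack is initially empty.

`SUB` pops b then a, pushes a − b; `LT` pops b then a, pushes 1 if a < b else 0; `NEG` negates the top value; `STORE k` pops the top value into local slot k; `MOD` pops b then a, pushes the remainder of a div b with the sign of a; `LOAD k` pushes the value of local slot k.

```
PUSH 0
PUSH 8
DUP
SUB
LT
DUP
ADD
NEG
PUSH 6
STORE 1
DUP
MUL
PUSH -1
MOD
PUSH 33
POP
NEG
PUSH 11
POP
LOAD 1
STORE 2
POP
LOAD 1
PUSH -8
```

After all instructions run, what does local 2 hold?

6

PUSH 0  -> 0
PUSH 8  -> 0 8
DUP     -> 0 8 8
SUB     -> 0 0
LT      -> 0
DUP     -> 0 0
ADD     -> 0
NEG     -> 0
PUSH 6  -> 0 6
STORE 1 -> 0
DUP     -> 0 0
MUL     -> 0
PUSH -1 -> 0 -1
MOD     -> 0
PUSH 33 -> 0 33
POP     -> 0
NEG     -> 0
PUSH 11 -> 0 11
POP     -> 0
LOAD 1  -> 0 6
STORE 2 -> 0
POP     -> (empty)
LOAD 1  -> 6
PUSH -8 -> 6 -8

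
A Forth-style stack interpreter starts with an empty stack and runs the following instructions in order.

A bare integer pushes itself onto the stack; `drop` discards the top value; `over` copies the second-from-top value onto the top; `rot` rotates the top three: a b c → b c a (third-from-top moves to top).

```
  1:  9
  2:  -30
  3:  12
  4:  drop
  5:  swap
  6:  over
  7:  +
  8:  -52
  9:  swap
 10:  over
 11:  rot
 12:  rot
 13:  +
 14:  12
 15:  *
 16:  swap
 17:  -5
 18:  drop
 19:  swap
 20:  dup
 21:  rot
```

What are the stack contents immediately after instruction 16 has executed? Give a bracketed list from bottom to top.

9     9
-30   9 -30
12    9 -30 12
drop  9 -30
swap  -30 9
over  -30 9 -30
+     -30 -21
-52   -30 -21 -52
swap  -30 -52 -21
over  -30 -52 -21 -52
rot   -30 -21 -52 -52
rot   -30 -52 -52 -21
+     -30 -52 -73
12    -30 -52 -73 12
*     -30 -52 -876
swap  -30 -876 -52

[-30, -876, -52]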